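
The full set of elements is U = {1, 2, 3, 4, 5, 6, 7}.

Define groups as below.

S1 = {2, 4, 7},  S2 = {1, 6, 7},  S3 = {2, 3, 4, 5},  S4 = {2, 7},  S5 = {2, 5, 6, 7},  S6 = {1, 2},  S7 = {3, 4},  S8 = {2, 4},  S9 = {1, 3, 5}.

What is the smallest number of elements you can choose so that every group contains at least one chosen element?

H = {1, 2, 4} meets every group (each contains at least one member of H), and |H| = 3.
No choice of 2 elements meets every group, so 3 is the minimum.

3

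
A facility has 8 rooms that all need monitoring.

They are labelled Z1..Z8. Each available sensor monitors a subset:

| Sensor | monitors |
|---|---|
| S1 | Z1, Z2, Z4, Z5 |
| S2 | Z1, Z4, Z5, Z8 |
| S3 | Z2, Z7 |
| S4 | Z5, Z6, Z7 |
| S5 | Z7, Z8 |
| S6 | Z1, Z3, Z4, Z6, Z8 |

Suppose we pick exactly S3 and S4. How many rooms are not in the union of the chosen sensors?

4

Union of S3, S4 = {Z2, Z5, Z6, Z7}.
Not covered: Z1, Z3, Z4, Z8 — 4 rooms.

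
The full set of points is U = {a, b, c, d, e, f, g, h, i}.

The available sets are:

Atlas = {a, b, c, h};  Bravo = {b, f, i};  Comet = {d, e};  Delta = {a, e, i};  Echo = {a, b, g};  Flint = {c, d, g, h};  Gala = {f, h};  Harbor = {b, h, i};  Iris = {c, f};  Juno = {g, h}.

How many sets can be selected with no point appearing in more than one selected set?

Comet, Echo, Gala are pairwise disjoint (Comet={d,e}; Echo={a,b,g}; Gala={f,h}).
Every remaining set overlaps one of these, and no 4 of the listed sets are pairwise disjoint, so 3 is the maximum.

3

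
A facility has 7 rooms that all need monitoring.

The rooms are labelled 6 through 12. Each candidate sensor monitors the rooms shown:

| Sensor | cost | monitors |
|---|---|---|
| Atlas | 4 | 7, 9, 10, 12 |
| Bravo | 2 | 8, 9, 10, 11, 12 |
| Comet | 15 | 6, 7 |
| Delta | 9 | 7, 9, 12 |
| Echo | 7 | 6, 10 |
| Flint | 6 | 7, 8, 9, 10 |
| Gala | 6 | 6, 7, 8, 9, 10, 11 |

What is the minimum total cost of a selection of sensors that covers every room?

Bravo, Gala together cover every room (Bravo ∪ Gala = {6, 7, 8, 9, 10, 11, 12}); total cost 2 + 6 = 8.
No covering selection has total cost below 8.

8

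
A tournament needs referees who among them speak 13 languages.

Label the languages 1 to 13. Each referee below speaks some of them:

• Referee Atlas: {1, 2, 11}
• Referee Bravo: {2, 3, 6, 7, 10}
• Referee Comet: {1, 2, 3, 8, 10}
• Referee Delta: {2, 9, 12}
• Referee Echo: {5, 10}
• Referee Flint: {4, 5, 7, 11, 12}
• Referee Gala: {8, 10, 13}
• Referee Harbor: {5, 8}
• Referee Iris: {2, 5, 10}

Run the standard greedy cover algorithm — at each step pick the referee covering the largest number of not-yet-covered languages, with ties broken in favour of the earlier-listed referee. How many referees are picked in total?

Greedy: pick Bravo (covers 5 new) → pick Flint (covers 4 new) → pick Comet (covers 2 new) → pick Delta (covers 1 new) → pick Gala (covers 1 new). Total picks: 5.

5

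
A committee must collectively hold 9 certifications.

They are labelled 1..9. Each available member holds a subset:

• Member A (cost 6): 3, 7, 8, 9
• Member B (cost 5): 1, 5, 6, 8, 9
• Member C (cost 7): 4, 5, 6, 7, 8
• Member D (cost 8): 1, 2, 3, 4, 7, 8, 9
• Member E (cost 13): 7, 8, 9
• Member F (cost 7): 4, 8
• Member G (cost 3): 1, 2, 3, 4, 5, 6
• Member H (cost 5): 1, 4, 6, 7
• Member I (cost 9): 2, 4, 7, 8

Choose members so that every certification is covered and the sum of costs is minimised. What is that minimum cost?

A, G together cover every certification (A ∪ G = {1, 2, 3, 4, 5, 6, 7, 8, 9}); total cost 6 + 3 = 9.
No covering selection has total cost below 9.

9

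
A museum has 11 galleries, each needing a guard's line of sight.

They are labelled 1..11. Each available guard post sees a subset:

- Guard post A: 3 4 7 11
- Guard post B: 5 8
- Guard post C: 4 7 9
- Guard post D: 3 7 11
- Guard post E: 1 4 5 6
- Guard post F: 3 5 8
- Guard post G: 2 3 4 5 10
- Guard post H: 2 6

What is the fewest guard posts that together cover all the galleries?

A and C and E and F and G together: A ∪ C ∪ E ∪ F ∪ G = {1, 2, 3, 4, 5, 6, 7, 8, 9, 10, 11} — every gallery is covered.
No 4 of the 8 guard posts cover everything (all 70 combinations miss at least one gallery), so 5 is optimal.

5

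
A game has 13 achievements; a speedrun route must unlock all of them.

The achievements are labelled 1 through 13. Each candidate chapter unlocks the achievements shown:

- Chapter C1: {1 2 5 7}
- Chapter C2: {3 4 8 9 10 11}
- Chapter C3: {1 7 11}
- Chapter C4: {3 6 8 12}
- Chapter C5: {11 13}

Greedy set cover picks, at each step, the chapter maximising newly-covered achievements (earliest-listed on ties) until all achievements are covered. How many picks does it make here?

Greedy: pick C2 (covers 6 new) → pick C1 (covers 4 new) → pick C4 (covers 2 new) → pick C5 (covers 1 new). Total picks: 4.

4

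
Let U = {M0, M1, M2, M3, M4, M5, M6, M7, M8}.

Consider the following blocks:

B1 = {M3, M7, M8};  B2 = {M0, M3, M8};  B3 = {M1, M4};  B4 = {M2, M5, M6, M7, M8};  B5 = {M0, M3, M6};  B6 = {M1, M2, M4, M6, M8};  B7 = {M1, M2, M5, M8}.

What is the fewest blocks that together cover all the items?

B2, B4, and B6 cover everything between them: the union {M0, M1, M2, M3, M4, M5, M6, M7, M8} is all of U.
No 2 of the 7 blocks cover everything (all 21 combinations miss at least one item), so 3 is optimal.

3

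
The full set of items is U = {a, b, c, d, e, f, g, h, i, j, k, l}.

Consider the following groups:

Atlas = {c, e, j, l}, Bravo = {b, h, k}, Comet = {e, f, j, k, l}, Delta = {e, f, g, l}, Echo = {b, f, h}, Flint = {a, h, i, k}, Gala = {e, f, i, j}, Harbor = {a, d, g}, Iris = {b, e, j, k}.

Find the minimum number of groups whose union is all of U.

Atlas, Echo, Flint, and Harbor cover everything between them: the union {a, b, c, d, e, f, g, h, i, j, k, l} is all of U.
No 3 of the 9 groups cover everything (all 84 combinations miss at least one item), so 4 is optimal.

4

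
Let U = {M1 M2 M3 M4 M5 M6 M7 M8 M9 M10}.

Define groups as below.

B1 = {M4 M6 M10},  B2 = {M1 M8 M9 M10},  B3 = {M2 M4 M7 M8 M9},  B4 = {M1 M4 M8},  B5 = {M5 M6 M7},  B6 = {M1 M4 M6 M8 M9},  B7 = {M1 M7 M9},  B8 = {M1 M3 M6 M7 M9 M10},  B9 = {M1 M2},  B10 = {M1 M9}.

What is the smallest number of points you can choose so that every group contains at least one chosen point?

Take H = {M1, M4, M7}. Each listed group contains at least one of these, so H is a hitting set of size 3.
No choice of 2 points meets every group, so 3 is the minimum.

3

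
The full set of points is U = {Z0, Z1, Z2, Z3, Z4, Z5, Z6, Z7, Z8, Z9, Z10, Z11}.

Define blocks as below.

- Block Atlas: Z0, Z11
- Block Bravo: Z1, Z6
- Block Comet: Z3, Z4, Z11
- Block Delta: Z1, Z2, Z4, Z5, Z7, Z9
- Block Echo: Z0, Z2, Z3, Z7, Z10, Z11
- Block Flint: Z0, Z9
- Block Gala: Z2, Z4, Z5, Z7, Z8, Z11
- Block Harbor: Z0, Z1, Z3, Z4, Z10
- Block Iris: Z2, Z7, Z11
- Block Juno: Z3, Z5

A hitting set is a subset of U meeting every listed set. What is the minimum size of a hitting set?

Take H = {Z1, Z5, Z9, Z11}. Each listed block contains at least one of these, so H is a hitting set of size 4.
The blocks Bravo, Flint, Iris, Juno are pairwise disjoint, so any hitting set needs a separate point for each — at least 4. Hence 4 is optimal.

4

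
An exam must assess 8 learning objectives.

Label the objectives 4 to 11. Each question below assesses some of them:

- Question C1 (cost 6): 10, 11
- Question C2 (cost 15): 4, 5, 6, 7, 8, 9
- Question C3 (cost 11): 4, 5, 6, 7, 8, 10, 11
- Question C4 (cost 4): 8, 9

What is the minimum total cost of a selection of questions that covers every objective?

15

C3, C4 together cover every objective (C3 ∪ C4 = {4, 5, 6, 7, 8, 9, 10, 11}); total cost 11 + 4 = 15.
No covering selection has total cost below 15.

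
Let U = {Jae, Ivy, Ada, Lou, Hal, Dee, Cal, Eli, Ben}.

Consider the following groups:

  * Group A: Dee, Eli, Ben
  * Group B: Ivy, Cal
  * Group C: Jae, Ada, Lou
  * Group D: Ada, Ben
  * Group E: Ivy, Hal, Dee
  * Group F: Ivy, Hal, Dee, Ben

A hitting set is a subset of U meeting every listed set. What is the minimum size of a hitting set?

Take H = {Ivy, Ada, Dee}. Each listed group contains at least one of these, so H is a hitting set of size 3.
The groups A, B, C are pairwise disjoint, so any hitting set needs a separate element for each — at least 3. Hence 3 is optimal.

3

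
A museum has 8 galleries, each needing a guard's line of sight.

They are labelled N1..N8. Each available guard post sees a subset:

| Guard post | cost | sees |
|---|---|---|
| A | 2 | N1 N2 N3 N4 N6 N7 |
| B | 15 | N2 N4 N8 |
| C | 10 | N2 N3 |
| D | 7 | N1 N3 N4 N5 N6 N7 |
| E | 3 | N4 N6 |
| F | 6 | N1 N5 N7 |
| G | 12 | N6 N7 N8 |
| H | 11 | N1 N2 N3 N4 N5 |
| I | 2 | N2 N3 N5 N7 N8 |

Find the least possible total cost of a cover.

4

A, I together cover every gallery (A ∪ I = {N1, N2, N3, N4, N5, N6, N7, N8}); total cost 2 + 2 = 4.
No covering selection has total cost below 4.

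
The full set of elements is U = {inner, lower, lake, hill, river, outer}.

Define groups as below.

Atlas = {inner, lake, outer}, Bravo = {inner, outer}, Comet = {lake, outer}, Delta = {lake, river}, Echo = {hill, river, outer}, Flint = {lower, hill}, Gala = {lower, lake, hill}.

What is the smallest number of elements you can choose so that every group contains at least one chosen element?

3

H = {hill, river, outer} meets every group (each contains at least one member of H), and |H| = 3.
The groups Bravo, Delta, Flint are pairwise disjoint, so any hitting set needs a separate element for each — at least 3. Hence 3 is optimal.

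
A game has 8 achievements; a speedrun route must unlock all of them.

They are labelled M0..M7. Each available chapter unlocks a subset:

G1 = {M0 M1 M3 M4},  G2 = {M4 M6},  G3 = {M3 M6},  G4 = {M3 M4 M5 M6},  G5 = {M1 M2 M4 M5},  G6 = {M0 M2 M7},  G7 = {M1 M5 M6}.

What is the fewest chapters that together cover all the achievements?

3

Take {G1, G4, G6}. Their union is {M0, M1, M2, M3, M4, M5, M6, M7}, which is all 8 achievements.
Only G6 contains M7, so G6 is forced; the remaining 5 achievements need at least 2 more chapters (each remaining chapter adds at most 4) — so at least 3 chapters are needed, and 3 is optimal.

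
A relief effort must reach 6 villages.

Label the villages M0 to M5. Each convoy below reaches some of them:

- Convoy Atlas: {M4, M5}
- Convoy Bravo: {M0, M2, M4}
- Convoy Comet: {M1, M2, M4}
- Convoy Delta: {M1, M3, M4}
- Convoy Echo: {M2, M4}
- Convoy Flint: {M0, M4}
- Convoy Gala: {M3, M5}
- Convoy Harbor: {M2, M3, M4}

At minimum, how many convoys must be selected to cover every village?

3

Bravo and Delta and Gala together: Bravo ∪ Delta ∪ Gala = {M0, M1, M2, M3, M4, M5} — every village is covered.
No 2 of the 8 convoys cover everything (all 28 combinations miss at least one village), so 3 is optimal.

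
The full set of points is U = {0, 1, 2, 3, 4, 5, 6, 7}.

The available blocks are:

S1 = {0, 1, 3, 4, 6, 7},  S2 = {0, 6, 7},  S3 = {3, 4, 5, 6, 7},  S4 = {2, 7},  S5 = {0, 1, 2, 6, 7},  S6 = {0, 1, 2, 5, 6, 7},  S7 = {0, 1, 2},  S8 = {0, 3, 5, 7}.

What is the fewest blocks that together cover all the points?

2

Take {S3, S7}. Their union is {0, 1, 2, 3, 4, 5, 6, 7}, which is all 8 points.
No single block has all 8 points (the largest, S1, has 6), so 2 is optimal.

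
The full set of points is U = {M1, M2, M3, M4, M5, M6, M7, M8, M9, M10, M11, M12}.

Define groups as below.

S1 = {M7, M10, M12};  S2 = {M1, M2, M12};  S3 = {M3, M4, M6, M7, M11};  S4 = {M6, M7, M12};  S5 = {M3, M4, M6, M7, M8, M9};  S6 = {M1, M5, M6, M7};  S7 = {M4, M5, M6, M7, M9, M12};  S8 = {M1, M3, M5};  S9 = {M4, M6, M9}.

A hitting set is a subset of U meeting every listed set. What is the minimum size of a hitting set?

H = {M1, M6, M12} meets every group (each contains at least one member of H), and |H| = 3.
The groups S1, S8, S9 are pairwise disjoint, so any hitting set needs a separate point for each — at least 3. Hence 3 is optimal.

3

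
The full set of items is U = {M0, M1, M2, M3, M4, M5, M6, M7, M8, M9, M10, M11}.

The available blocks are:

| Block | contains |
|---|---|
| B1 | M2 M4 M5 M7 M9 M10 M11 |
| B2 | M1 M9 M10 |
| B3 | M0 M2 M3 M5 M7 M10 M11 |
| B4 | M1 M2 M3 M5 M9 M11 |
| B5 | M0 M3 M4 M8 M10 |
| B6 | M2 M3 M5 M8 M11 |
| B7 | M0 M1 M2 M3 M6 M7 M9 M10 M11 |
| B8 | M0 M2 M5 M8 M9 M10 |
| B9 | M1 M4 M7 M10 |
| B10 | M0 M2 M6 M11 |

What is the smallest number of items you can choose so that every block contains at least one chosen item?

2

Take H = {M2, M10}. Each listed block contains at least one of these, so H is a hitting set of size 2.
The blocks B2, B6 are pairwise disjoint, so any hitting set needs a separate item for each — at least 2. Hence 2 is optimal.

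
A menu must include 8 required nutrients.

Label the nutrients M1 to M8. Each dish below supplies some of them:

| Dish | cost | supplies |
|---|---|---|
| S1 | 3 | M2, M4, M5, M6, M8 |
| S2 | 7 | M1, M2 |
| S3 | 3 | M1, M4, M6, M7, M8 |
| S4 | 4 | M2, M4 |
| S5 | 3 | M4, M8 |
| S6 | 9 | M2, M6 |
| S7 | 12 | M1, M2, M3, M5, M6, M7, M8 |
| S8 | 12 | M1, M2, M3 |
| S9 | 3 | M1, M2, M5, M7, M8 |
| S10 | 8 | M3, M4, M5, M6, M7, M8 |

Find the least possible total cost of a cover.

11

S9, S10 together cover every nutrient (S9 ∪ S10 = {M1, M2, M3, M4, M5, M6, M7, M8}); total cost 3 + 8 = 11.
The greedy pick S1, S3, S10 costs 14; no covering selection beats 11.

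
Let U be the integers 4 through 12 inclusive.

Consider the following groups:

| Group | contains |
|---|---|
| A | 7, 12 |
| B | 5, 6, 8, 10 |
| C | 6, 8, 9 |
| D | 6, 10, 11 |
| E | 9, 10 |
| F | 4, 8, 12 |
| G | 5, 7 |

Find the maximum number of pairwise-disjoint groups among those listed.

3

E, F, G are pairwise disjoint (E={9,10}; F={4,8,12}; G={5,7}).
Every remaining group overlaps one of these, and no 4 of the listed groups are pairwise disjoint, so 3 is the maximum.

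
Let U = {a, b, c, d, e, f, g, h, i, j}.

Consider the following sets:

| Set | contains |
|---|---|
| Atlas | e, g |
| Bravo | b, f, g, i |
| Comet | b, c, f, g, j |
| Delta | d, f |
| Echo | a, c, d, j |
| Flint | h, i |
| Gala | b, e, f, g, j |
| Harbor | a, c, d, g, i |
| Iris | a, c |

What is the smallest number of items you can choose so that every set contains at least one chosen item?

T = {a, f, g, i} meets every set (each contains at least one member of T), and |T| = 4.
The sets Atlas, Delta, Flint, Iris are pairwise disjoint, so any hitting set needs a separate item for each — at least 4. Hence 4 is optimal.

4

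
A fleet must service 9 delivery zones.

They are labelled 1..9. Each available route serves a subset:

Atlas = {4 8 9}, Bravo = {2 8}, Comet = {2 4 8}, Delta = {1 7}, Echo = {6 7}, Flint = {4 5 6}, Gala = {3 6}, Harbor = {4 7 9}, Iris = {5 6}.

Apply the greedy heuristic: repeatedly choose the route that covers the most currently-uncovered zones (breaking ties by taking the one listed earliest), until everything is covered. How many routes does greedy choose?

Greedy: pick Atlas (covers 3 new) → pick Delta (covers 2 new) → pick Flint (covers 2 new) → pick Bravo (covers 1 new) → pick Gala (covers 1 new). Total picks: 5.

5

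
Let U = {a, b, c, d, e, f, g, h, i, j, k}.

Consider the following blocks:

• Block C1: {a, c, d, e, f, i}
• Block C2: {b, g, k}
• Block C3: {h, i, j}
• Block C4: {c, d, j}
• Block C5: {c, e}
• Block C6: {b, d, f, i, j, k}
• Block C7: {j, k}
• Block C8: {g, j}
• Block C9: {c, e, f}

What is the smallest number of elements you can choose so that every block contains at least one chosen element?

T = {b, c, j} meets every block (each contains at least one member of T), and |T| = 3.
The blocks C2, C3, C5 are pairwise disjoint, so any hitting set needs a separate element for each — at least 3. Hence 3 is optimal.

3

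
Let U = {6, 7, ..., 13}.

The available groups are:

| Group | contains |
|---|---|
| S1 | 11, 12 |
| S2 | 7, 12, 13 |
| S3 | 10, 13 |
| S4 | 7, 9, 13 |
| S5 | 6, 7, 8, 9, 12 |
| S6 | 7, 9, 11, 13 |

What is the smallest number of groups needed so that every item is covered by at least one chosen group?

S3, S5, and S6 cover everything between them: the union {6, 7, 8, 9, 10, 11, 12, 13} is all of U.
Only S5 contains 6, so S5 is forced; the remaining 3 items need at least 2 more groups (each remaining group adds at most 2) — so at least 3 groups are needed, and 3 is optimal.

3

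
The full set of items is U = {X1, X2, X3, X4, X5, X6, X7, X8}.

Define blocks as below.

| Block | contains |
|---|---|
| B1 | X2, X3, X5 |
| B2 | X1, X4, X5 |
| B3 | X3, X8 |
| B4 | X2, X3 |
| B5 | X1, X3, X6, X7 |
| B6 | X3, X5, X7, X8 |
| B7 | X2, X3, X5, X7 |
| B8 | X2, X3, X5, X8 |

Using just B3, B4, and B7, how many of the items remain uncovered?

3

Union of B3, B4, B7 = {X2, X3, X5, X7, X8}.
Not covered: X1, X4, X6 — 3 items.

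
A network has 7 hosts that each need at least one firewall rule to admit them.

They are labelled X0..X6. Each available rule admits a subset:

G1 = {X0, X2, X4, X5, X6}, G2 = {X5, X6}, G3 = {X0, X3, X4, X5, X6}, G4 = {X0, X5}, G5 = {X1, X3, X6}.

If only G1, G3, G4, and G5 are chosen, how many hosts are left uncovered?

Union of G1, G3, G4, G5 = {X0, X1, X2, X3, X4, X5, X6} — that's every host, so 0 are uncovered.

0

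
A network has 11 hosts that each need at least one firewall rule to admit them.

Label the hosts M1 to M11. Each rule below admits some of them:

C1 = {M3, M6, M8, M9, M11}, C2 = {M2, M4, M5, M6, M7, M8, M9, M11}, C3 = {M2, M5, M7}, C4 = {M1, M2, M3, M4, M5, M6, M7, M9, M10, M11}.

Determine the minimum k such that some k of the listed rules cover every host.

Take {C1, C4}. Their union is {M1, M2, M3, M4, M5, M6, M7, M8, M9, M10, M11}, which is all 11 hosts.
No single rule has all 11 hosts (the largest, C4, has 10), so 2 is optimal.

2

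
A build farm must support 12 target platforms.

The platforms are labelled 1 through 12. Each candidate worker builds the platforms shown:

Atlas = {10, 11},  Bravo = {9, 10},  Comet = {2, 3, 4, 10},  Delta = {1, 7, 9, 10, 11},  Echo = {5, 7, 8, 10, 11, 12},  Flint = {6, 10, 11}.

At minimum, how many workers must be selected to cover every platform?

Take {Comet, Delta, Echo, Flint}. Their union is {1, 2, 3, 4, 5, 6, 7, 8, 9, 10, 11, 12}, which is all 12 platforms.
Only Delta contains 1, so Delta is forced; the remaining 7 platforms need at least 3 more workers (each remaining worker adds at most 3) — so at least 4 workers are needed, and 4 is optimal.

4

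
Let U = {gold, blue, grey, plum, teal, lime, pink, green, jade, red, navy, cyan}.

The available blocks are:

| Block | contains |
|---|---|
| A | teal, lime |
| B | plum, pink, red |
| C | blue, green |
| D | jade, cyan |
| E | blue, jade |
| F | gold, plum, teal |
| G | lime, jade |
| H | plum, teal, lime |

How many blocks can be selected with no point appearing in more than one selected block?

A, B, C, D are pairwise disjoint (A={teal,lime}; B={plum,pink,red}; C={blue,green}; D={jade,cyan}).
Every remaining block overlaps one of these, and no 5 of the listed blocks are pairwise disjoint, so 4 is the maximum.

4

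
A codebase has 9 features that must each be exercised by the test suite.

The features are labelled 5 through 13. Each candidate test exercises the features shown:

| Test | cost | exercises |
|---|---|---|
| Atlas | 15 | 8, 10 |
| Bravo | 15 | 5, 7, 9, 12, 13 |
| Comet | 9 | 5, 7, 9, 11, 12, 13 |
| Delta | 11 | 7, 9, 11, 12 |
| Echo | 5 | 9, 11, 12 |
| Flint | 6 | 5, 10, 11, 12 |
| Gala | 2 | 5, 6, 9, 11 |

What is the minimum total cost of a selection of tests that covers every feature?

Atlas, Comet, Gala together cover every feature (Atlas ∪ Comet ∪ Gala = {5, 6, 7, 8, 9, 10, 11, 12, 13}); total cost 15 + 9 + 2 = 26.
The greedy pick Gala, Comet, Flint, Atlas costs 32; no covering selection beats 26.

26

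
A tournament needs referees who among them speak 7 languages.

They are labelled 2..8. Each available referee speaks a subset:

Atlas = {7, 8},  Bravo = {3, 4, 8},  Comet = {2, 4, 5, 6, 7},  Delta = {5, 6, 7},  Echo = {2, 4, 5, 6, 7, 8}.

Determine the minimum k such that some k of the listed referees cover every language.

Take {Bravo, Comet}. Their union is {2, 3, 4, 5, 6, 7, 8}, which is all 7 languages.
No single referee has all 7 languages (the largest, Echo, has 6), so 2 is optimal.

2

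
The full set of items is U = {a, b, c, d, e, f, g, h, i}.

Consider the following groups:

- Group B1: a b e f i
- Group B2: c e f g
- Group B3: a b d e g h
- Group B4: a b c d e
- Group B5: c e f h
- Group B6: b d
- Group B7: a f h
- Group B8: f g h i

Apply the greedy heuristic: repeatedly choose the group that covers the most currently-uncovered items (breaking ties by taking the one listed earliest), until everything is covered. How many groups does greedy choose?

Greedy: pick B3 (covers 6 new) → pick B1 (covers 2 new) → pick B2 (covers 1 new). Total picks: 3.
(The true minimum cover uses only 2 groups, so greedy is not optimal here.)

3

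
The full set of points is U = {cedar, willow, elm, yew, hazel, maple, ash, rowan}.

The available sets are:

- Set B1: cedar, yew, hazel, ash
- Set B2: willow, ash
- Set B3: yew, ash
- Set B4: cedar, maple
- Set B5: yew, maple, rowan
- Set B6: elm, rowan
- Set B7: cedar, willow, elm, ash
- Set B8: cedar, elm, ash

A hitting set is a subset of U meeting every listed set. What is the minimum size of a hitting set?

Take H = {elm, maple, ash}. Each listed set contains at least one of these, so H is a hitting set of size 3.
The sets B3, B4, B6 are pairwise disjoint, so any hitting set needs a separate point for each — at least 3. Hence 3 is optimal.

3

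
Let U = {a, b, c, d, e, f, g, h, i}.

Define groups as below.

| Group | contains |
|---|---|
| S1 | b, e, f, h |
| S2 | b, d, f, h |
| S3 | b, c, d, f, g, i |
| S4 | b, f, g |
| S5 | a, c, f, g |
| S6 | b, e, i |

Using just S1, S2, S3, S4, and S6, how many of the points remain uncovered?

1

Union of S1, S2, S3, S4, S6 = {b, c, d, e, f, g, h, i}.
Not covered: a — 1 point.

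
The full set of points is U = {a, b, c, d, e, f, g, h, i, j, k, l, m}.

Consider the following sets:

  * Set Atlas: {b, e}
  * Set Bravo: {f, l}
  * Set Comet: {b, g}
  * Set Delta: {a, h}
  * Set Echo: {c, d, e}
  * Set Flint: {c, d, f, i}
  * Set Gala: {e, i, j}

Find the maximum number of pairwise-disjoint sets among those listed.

Bravo, Comet, Delta, Echo are pairwise disjoint (Bravo={f,l}; Comet={b,g}; Delta={a,h}; Echo={c,d,e}).
Every remaining set overlaps one of these, and no 5 of the listed sets are pairwise disjoint, so 4 is the maximum.

4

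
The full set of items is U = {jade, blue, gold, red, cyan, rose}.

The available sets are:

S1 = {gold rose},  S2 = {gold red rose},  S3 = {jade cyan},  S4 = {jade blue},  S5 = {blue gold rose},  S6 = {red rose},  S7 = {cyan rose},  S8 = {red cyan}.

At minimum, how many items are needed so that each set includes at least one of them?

H = {blue, cyan, rose} meets every set (each contains at least one member of H), and |H| = 3.
The sets S1, S4, S8 are pairwise disjoint, so any hitting set needs a separate item for each — at least 3. Hence 3 is optimal.

3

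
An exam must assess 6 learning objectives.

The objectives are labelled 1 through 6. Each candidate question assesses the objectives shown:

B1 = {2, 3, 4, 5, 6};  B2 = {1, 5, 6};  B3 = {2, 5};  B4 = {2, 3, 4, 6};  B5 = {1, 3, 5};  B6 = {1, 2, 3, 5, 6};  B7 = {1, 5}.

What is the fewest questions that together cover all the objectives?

2

Take {B4, B7}. Their union is {1, 2, 3, 4, 5, 6}, which is all 6 objectives.
No single question has all 6 objectives (the largest, B1, has 5), so 2 is optimal.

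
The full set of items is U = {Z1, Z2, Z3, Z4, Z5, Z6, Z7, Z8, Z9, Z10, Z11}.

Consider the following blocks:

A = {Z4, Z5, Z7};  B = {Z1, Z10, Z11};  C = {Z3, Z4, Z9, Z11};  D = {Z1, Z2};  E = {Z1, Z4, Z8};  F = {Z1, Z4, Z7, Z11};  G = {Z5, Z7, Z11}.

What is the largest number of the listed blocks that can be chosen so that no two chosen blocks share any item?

2

E, G are pairwise disjoint (E={Z1,Z4,Z8}; G={Z5,Z7,Z11}).
Every remaining block overlaps one of these, and no 3 of the listed blocks are pairwise disjoint, so 2 is the maximum.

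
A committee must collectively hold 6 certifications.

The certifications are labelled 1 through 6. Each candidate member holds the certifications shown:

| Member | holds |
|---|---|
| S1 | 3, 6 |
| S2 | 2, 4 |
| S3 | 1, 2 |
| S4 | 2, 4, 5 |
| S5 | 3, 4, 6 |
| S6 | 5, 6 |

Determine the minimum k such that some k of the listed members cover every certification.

3

S3 and S5 and S6 together: S3 ∪ S5 ∪ S6 = {1, 2, 3, 4, 5, 6} — every certification is covered.
Only S3 contains 1, so S3 is forced; the remaining 4 certifications need at least 2 more members (each remaining member adds at most 3) — so at least 3 members are needed, and 3 is optimal.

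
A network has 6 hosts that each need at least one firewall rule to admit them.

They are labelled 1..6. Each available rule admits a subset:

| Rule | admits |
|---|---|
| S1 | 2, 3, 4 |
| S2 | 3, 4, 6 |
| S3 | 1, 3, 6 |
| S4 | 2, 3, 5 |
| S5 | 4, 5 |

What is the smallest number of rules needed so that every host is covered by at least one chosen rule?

3

S1 and S3 and S5 together: S1 ∪ S3 ∪ S5 = {1, 2, 3, 4, 5, 6} — every host is covered.
Only S3 contains 1, so S3 is forced; the remaining 3 hosts need at least 2 more rules (each remaining rule adds at most 2) — so at least 3 rules are needed, and 3 is optimal.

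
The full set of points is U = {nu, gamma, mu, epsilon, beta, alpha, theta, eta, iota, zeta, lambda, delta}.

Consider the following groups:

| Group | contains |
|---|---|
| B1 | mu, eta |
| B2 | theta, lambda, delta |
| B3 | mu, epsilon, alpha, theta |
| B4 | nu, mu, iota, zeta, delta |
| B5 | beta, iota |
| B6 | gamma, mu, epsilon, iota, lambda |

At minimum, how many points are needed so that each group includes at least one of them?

3

H = {mu, iota, delta} meets every group (each contains at least one member of H), and |H| = 3.
The groups B1, B2, B5 are pairwise disjoint, so any hitting set needs a separate point for each — at least 3. Hence 3 is optimal.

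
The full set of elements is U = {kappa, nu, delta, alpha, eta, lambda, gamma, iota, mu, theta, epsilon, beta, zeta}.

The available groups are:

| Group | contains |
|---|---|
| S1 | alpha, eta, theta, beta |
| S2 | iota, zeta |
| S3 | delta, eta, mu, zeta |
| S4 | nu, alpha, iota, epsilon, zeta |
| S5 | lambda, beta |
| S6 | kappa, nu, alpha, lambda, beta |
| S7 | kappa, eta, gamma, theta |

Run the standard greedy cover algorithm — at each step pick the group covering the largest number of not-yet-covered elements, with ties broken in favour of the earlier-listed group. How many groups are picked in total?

4

Greedy: pick S4 (covers 5 new) → pick S7 (covers 4 new) → pick S3 (covers 2 new) → pick S5 (covers 2 new). Total picks: 4.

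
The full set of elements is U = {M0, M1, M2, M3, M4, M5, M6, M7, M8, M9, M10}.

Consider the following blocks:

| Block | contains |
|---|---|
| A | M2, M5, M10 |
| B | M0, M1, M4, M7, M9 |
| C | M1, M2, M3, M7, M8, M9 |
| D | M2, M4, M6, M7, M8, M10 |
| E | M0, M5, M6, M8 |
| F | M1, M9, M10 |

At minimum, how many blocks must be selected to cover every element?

3

C, D, and E cover everything between them: the union {M0, M1, M2, M3, M4, M5, M6, M7, M8, M9, M10} is all of U.
Only C contains M3, so C is forced; the remaining 5 elements need at least 2 more blocks (each remaining block adds at most 3) — so at least 3 blocks are needed, and 3 is optimal.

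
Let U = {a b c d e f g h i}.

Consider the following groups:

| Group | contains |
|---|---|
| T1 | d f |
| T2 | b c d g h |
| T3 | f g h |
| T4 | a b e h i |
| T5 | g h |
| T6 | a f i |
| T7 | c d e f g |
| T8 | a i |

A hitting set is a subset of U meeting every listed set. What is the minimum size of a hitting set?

3

Take T = {d, h, i}. Each listed group contains at least one of these, so T is a hitting set of size 3.
The groups T1, T5, T8 are pairwise disjoint, so any hitting set needs a separate point for each — at least 3. Hence 3 is optimal.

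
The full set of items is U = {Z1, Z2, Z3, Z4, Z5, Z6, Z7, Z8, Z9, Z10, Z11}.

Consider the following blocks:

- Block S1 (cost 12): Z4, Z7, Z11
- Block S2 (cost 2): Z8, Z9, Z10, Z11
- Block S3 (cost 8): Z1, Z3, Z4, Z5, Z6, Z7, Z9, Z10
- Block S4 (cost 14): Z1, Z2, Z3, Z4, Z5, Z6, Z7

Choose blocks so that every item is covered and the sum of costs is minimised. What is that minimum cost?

S2, S4 together cover every item (S2 ∪ S4 = {Z1, Z2, Z3, Z4, Z5, Z6, Z7, Z8, Z9, Z10, Z11}); total cost 2 + 14 = 16.
The greedy pick S2, S3, S4 costs 24; no covering selection beats 16.

16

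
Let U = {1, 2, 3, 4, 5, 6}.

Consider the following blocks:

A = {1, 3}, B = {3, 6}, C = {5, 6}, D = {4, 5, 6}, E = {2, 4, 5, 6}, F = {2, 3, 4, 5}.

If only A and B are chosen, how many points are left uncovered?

Union of A, B = {1, 3, 6}.
Not covered: 2, 4, 5 — 3 points.

3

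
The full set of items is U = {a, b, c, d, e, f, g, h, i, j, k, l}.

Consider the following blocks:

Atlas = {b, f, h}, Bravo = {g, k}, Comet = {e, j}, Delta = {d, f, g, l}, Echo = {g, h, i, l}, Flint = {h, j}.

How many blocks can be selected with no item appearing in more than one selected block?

Atlas, Bravo, Comet are pairwise disjoint (Atlas={b,f,h}; Bravo={g,k}; Comet={e,j}).
Every remaining block overlaps one of these, and no 4 of the listed blocks are pairwise disjoint, so 3 is the maximum.

3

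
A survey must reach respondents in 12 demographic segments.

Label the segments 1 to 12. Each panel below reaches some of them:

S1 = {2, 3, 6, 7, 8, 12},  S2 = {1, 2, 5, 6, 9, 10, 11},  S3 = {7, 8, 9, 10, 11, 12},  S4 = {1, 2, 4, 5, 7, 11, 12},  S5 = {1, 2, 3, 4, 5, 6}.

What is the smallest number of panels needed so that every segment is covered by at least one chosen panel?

S3 and S5 together: S3 ∪ S5 = {1, 2, 3, 4, 5, 6, 7, 8, 9, 10, 11, 12} — every segment is covered.
No single panel has all 12 segments (the largest, S2, has 7), so 2 is optimal.

2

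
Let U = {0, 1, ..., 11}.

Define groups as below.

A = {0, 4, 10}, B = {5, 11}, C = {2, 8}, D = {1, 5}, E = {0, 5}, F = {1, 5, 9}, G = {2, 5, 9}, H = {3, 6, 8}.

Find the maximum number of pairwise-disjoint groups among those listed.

3

A, F, H are pairwise disjoint (A={0,4,10}; F={1,5,9}; H={3,6,8}).
Every remaining group overlaps one of these, and no 4 of the listed groups are pairwise disjoint, so 3 is the maximum.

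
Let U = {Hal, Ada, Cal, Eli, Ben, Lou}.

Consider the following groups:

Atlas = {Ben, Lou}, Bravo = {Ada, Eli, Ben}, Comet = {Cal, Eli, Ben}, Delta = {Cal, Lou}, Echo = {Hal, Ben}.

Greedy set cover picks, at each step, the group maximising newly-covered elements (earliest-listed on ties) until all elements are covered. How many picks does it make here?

Greedy: pick Bravo (covers 3 new) → pick Delta (covers 2 new) → pick Echo (covers 1 new). Total picks: 3.

3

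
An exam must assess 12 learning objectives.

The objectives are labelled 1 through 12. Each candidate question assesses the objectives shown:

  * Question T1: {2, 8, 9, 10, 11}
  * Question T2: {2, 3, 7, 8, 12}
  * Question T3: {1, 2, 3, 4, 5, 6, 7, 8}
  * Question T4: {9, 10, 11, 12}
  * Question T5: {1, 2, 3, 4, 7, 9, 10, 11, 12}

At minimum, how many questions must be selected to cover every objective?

2

Take {T3, T4}. Their union is {1, 2, 3, 4, 5, 6, 7, 8, 9, 10, 11, 12}, which is all 12 objectives.
No single question has all 12 objectives (the largest, T5, has 9), so 2 is optimal.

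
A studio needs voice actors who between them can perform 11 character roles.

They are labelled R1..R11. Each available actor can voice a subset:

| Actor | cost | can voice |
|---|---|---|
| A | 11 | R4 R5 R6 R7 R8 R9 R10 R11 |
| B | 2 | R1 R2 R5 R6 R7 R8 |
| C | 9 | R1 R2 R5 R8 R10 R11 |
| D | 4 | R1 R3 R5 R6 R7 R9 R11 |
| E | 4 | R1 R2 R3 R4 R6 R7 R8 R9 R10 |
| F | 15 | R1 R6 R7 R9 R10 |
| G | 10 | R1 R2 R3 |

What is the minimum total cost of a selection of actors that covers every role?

8

D, E together cover every role (D ∪ E = {R1, R2, R3, R4, R5, R6, R7, R8, R9, R10, R11}); total cost 4 + 4 = 8.
The greedy pick B, E, D costs 10; no covering selection beats 8.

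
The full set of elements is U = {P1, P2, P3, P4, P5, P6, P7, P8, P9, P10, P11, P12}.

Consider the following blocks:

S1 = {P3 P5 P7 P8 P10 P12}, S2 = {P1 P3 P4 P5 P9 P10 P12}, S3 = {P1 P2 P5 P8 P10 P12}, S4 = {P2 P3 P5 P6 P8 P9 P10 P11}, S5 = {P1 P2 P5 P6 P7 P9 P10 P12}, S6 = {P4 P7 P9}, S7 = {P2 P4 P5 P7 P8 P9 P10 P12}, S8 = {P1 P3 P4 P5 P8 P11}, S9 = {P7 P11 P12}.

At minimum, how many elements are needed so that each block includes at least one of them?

The 2 elements {P5, P7} hit every block.
The blocks S3, S6 are pairwise disjoint, so any hitting set needs a separate element for each — at least 2. Hence 2 is optimal.

2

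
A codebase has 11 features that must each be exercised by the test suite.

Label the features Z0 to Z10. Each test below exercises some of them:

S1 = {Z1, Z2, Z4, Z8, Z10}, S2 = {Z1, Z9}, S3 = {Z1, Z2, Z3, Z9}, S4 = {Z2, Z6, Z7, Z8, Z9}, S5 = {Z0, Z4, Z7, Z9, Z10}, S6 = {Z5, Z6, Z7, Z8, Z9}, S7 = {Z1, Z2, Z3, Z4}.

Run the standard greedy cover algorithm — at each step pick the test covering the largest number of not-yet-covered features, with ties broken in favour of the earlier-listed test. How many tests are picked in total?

Greedy: pick S1 (covers 5 new) → pick S6 (covers 4 new) → pick S3 (covers 1 new) → pick S5 (covers 1 new). Total picks: 4.
(The true minimum cover uses only 3 tests, so greedy is not optimal here.)

4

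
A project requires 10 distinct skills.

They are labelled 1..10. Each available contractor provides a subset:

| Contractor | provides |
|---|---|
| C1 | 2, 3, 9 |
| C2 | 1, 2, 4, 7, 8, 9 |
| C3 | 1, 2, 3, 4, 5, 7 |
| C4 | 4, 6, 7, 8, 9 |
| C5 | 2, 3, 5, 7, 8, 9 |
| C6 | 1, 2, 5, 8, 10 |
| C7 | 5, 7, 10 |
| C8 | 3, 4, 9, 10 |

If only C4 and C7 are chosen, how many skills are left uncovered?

Union of C4, C7 = {4, 5, 6, 7, 8, 9, 10}.
Not covered: 1, 2, 3 — 3 skills.

3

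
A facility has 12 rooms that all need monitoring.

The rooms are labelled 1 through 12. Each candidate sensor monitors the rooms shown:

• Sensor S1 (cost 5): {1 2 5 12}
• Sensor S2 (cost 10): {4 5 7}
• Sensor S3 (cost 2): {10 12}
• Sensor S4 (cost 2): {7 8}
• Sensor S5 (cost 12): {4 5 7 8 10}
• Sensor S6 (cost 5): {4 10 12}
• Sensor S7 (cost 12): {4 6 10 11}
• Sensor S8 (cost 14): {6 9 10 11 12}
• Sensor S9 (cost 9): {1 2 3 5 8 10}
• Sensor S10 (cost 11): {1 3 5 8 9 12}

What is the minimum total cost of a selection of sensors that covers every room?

S1, S4, S7, S10 together cover every room (S1 ∪ S4 ∪ S7 ∪ S10 = {1, 2, 3, 4, 5, 6, 7, 8, 9, 10, 11, 12}); total cost 5 + 2 + 12 + 11 = 30.
The greedy pick S3, S4, S1, S7, S10 costs 32; no covering selection beats 30.

30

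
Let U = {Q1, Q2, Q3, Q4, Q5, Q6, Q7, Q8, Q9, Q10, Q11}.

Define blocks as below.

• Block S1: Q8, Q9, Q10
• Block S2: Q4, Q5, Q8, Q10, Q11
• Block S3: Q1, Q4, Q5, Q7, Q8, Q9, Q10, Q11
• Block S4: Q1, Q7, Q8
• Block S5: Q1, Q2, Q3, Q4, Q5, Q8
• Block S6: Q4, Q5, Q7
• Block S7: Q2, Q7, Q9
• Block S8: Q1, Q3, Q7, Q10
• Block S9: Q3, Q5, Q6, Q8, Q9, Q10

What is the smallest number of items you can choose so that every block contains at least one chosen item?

2

Take H = {Q7, Q8}. Each listed block contains at least one of these, so H is a hitting set of size 2.
The blocks S1, S6 are pairwise disjoint, so any hitting set needs a separate item for each — at least 2. Hence 2 is optimal.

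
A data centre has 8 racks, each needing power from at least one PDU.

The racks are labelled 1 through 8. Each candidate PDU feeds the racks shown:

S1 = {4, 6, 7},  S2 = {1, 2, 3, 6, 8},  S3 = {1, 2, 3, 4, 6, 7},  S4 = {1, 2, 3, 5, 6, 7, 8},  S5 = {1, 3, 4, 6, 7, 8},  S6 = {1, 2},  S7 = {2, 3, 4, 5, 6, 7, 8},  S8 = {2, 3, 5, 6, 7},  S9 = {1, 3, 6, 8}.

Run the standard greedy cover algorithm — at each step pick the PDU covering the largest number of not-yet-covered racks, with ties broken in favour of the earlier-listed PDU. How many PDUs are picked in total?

Greedy: pick S4 (covers 7 new) → pick S1 (covers 1 new). Total picks: 2.

2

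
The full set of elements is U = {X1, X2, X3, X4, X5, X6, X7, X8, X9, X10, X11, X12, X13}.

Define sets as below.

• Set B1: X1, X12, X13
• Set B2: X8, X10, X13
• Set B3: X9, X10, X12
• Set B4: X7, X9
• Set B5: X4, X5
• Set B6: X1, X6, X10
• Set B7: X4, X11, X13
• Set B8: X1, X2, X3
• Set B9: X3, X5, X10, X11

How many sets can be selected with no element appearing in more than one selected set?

B2, B4, B5, B8 are pairwise disjoint (B2={X8,X10,X13}; B4={X7,X9}; B5={X4,X5}; B8={X1,X2,X3}).
Every remaining set overlaps one of these, and no 5 of the listed sets are pairwise disjoint, so 4 is the maximum.

4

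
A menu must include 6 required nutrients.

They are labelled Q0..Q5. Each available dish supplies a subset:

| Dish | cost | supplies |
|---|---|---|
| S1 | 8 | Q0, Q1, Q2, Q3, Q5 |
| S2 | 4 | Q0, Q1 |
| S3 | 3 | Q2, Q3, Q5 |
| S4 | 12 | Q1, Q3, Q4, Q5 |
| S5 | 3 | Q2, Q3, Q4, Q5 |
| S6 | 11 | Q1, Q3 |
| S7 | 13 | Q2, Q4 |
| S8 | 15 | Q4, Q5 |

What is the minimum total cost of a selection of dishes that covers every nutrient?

7

S2, S5 together cover every nutrient (S2 ∪ S5 = {Q0, Q1, Q2, Q3, Q4, Q5}); total cost 4 + 3 = 7.
No covering selection has total cost below 7.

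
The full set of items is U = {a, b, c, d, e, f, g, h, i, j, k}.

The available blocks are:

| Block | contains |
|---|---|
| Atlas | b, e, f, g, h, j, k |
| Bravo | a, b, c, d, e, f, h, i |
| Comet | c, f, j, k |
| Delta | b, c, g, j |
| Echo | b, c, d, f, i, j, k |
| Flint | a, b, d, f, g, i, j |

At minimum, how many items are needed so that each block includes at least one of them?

2

The 2 items {h, j} hit every block.
No single item lies in every block, so at least 2 are needed and 2 is optimal.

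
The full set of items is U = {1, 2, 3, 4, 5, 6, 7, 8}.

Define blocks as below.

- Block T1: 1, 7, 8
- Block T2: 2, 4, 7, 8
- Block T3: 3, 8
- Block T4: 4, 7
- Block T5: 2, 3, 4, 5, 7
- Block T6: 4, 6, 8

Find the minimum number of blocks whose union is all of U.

Take {T1, T5, T6}. Their union is {1, 2, 3, 4, 5, 6, 7, 8}, which is all 8 items.
Only T1 contains 1, so T1 is forced; the remaining 5 items need at least 2 more blocks (each remaining block adds at most 4) — so at least 3 blocks are needed, and 3 is optimal.

3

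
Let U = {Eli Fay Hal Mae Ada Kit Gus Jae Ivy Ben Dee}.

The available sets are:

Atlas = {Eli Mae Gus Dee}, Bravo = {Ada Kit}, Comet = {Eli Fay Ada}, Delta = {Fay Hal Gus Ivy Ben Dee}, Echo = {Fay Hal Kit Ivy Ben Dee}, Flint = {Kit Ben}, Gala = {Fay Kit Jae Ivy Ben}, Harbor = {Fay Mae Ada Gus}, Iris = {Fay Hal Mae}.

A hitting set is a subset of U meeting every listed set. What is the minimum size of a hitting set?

3

The 3 elements {Fay, Mae, Kit} hit every set.
No choice of 2 elements meets every set, so 3 is the minimum.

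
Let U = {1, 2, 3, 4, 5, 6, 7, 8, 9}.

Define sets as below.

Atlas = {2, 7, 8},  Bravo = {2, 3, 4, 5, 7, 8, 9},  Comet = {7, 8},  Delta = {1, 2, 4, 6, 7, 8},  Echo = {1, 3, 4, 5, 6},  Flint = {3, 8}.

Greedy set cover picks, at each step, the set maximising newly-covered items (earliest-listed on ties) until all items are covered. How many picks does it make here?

2

Greedy: pick Bravo (covers 7 new) → pick Delta (covers 2 new). Total picks: 2.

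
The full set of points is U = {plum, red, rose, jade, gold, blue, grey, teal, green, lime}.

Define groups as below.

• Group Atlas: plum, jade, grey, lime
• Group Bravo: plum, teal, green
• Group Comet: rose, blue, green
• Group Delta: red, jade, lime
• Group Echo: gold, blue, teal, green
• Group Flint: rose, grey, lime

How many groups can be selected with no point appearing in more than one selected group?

2

Bravo, Flint are pairwise disjoint (Bravo={plum,teal,green}; Flint={rose,grey,lime}).
Every remaining group overlaps one of these, and no 3 of the listed groups are pairwise disjoint, so 2 is the maximum.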